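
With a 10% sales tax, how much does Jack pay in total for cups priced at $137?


Calculate the tax:
10% of $137 = $13.70
Add tax to price:
$137 + $13.70 = $150.70

$150.70


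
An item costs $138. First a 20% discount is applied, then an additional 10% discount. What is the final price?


First discount:
20% of $138 = $27.60
Price after first discount:
$138 - $27.60 = $110.40
Second discount:
10% of $110.40 = $11.04
Final price:
$110.40 - $11.04 = $99.36

$99.36


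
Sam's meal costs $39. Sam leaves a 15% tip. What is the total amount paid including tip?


Calculate the tip:
15% of $39 = $5.85
Add tip to meal cost:
$39 + $5.85 = $44.85

$44.85


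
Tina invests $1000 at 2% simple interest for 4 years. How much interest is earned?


Use the formula I = P x R x T / 100
P x R x T = 1000 x 2 x 4 = 8000
I = 8000 / 100 = $80

$80


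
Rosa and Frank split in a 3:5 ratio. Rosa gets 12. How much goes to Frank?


Find the multiplier:
12 / 3 = 4
Apply to Frank's share:
5 x 4 = 20

20


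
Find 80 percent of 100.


Convert percentage to decimal:
80% = 0.8
Multiply:
100 x 0.8 = 80

80


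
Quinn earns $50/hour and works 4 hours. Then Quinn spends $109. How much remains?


Calculate earnings:
4 x $50 = $200
Subtract spending:
$200 - $109 = $91

$91


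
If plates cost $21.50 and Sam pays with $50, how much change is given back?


Start with the amount paid:
$50
Subtract the price:
$50 - $21.50 = $28.50

$28.50


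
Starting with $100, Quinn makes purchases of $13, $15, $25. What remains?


Add up expenses:
$13 + $15 + $25 = $53
Subtract from budget:
$100 - $53 = $47

$47


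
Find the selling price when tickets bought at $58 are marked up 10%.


Calculate the markup amount:
10% of $58 = $5.80
Add to cost:
$58 + $5.80 = $63.80

$63.80


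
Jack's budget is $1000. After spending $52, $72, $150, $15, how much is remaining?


Add up expenses:
$52 + $72 + $150 + $15 = $289
Subtract from budget:
$1000 - $289 = $711

$711


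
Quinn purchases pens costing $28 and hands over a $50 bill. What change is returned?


Start with the amount paid:
$50
Subtract the price:
$50 - $28 = $22

$22


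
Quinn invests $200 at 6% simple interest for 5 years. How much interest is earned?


Use the formula I = P x R x T / 100
P x R x T = 200 x 6 x 5 = 6000
I = 6000 / 100 = $60

$60


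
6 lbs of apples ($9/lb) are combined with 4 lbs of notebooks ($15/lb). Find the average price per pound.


Cost of apples:
6 x $9 = $54
Cost of notebooks:
4 x $15 = $60
Total cost: $54 + $60 = $114
Total weight: 10 lbs
Average: $114 / 10 = $11.40/lb

$11.40/lb


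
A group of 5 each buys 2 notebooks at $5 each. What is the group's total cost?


Cost per person:
2 x $5 = $10
Group total:
5 x $10 = $50

$50


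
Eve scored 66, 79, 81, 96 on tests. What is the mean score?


Add the scores:
66 + 79 + 81 + 96 = 322
Divide by the number of tests:
322 / 4 = 80.5

80.5


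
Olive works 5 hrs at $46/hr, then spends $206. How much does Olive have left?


Calculate earnings:
5 x $46 = $230
Subtract spending:
$230 - $206 = $24

$24


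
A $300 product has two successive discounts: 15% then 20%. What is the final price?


First discount:
15% of $300 = $45
Price after first discount:
$300 - $45 = $255
Second discount:
20% of $255 = $51
Final price:
$255 - $51 = $204

$204


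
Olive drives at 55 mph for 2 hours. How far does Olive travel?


Use the formula: distance = speed x time
Speed = 55 mph, Time = 2 hours
55 x 2 = 110 miles

110 miles


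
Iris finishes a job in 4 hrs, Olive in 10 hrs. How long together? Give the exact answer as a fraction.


Iris's rate: 1/4 of the job per hour
Olive's rate: 1/10 of the job per hour
Combined rate: 1/4 + 1/10 = 7/20 per hour
Time = 1 / (7/20) = 20/7 hours (≈ 2.86 hours)

20/7 hours


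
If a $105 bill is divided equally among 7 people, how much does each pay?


Total bill: $105
Number of people: 7
Each pays: $105 / 7 = $15

$15


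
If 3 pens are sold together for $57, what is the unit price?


Total cost: $57
Number of items: 3
Unit price: $57 / 3 = $19

$19


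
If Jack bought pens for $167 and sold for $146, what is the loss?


Selling price = $146
Cost price = $167
Loss = cost price - selling price:
Loss = $167 - $146 = $21

$21


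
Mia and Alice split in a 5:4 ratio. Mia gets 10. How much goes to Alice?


Find the multiplier:
10 / 5 = 2
Apply to Alice's share:
4 x 2 = 8

8


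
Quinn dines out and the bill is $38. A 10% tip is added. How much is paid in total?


Calculate the tip:
10% of $38 = $3.80
Add tip to meal cost:
$38 + $3.80 = $41.80

$41.80


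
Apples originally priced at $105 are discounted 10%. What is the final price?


Calculate the discount amount:
10% of $105 = $10.50
Subtract from original:
$105 - $10.50 = $94.50

$94.50


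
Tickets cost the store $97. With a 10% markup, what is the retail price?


Calculate the markup amount:
10% of $97 = $9.70
Add to cost:
$97 + $9.70 = $106.70

$106.70


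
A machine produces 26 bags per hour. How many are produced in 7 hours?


Production rate: 26 bags per hour
Time: 7 hours
Total: 26 x 7 = 182 bags

182 bags


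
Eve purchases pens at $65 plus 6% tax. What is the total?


Calculate the tax:
6% of $65 = $3.90
Add tax to price:
$65 + $3.90 = $68.90

$68.90


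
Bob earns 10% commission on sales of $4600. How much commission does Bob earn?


Convert rate to decimal:
10% = 0.1
Multiply by sales:
$4600 x 0.1 = $460

$460


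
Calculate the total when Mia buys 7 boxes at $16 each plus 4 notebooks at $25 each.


Cost of boxes:
7 x $16 = $112
Cost of notebooks:
4 x $25 = $100
Add both:
$112 + $100 = $212

$212


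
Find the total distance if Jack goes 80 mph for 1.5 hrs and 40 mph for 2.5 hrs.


Leg 1 distance:
80 x 1.5 = 120 miles
Leg 2 distance:
40 x 2.5 = 100 miles
Total distance:
120 + 100 = 220 miles

220 miles


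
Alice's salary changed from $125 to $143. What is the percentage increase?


Find the absolute change:
|143 - 125| = 18
Divide by original and multiply by 100:
18 / 125 x 100 = 14.4%

14.4%


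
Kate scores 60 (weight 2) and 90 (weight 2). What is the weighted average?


Weighted sum:
2 x 60 + 2 x 90 = 300
Total weight:
2 + 2 = 4
Weighted average:
300 / 4 = 75

75


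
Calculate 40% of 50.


Convert percentage to decimal:
40% = 0.4
Multiply:
50 x 0.4 = 20

20


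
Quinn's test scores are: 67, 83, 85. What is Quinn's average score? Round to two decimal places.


Add the scores:
67 + 83 + 85 = 235
Divide by the number of tests:
235 / 3 = 78.3333... ≈ 78.33

78.33


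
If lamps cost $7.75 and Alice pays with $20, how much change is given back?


Start with the amount paid:
$20
Subtract the price:
$20 - $7.75 = $12.25

$12.25


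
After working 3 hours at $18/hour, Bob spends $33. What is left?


Calculate earnings:
3 x $18 = $54
Subtract spending:
$54 - $33 = $21

$21


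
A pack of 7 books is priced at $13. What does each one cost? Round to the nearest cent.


Total cost: $13
Number of items: 7
Unit price: $13 / 7 = $1.8571... ≈ $1.86

$1.86


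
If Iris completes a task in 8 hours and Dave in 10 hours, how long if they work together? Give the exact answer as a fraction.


Iris's rate: 1/8 of the job per hour
Dave's rate: 1/10 of the job per hour
Combined rate: 1/8 + 1/10 = 9/40 per hour
Time = 1 / (9/40) = 40/9 hours (≈ 4.44 hours)

40/9 hours


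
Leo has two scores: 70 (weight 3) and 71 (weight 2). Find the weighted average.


Weighted sum:
3 x 70 + 2 x 71 = 352
Total weight:
3 + 2 = 5
Weighted average:
352 / 5 = 70.4

70.4


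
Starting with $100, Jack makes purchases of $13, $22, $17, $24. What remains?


Add up expenses:
$13 + $22 + $17 + $24 = $76
Subtract from budget:
$100 - $76 = $24

$24


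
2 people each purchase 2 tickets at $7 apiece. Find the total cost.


Cost per person:
2 x $7 = $14
Group total:
2 x $14 = $28

$28


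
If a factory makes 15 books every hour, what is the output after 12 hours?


Production rate: 15 books per hour
Time: 12 hours
Total: 15 x 12 = 180 books

180 books


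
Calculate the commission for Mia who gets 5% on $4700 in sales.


Convert rate to decimal:
5% = 0.05
Multiply by sales:
$4700 x 0.05 = $235

$235


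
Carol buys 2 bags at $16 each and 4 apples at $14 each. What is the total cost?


Cost of bags:
2 x $16 = $32
Cost of apples:
4 x $14 = $56
Add both:
$32 + $56 = $88

$88


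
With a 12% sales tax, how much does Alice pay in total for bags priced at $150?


Calculate the tax:
12% of $150 = $18
Add tax to price:
$150 + $18 = $168

$168


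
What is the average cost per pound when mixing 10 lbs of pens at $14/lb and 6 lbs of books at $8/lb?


Cost of pens:
10 x $14 = $140
Cost of books:
6 x $8 = $48
Total cost: $140 + $48 = $188
Total weight: 16 lbs
Average: $188 / 16 = $11.75/lb

$11.75/lb


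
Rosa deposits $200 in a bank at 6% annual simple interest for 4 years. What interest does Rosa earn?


Use the formula I = P x R x T / 100
P x R x T = 200 x 6 x 4 = 4800
I = 4800 / 100 = $48

$48


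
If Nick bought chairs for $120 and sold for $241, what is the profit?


Selling price = $241
Cost price = $120
Profit = selling price - cost price:
Profit = $241 - $120 = $121

$121


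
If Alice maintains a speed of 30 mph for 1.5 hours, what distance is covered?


Use the formula: distance = speed x time
Speed = 30 mph, Time = 1.5 hours
30 x 1.5 = 45 miles

45 miles


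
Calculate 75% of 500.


Convert percentage to decimal:
75% = 0.75
Multiply:
500 x 0.75 = 375

375


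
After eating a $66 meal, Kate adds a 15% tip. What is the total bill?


Calculate the tip:
15% of $66 = $9.90
Add tip to meal cost:
$66 + $9.90 = $75.90

$75.90


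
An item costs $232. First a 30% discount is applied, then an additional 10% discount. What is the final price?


First discount:
30% of $232 = $69.60
Price after first discount:
$232 - $69.60 = $162.40
Second discount:
10% of $162.40 = $16.24
Final price:
$162.40 - $16.24 = $146.16

$146.16


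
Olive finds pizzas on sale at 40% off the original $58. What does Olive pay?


Calculate the discount amount:
40% of $58 = $23.20
Subtract from original:
$58 - $23.20 = $34.80

$34.80


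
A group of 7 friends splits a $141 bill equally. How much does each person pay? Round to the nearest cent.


Total bill: $141
Number of people: 7
Each pays: $141 / 7 = $20.1428... ≈ $20.14

$20.14


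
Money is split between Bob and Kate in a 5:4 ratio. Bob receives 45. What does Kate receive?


Find the multiplier:
45 / 5 = 9
Apply to Kate's share:
4 x 9 = 36

36


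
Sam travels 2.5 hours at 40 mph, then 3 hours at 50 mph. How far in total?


Leg 1 distance:
40 x 2.5 = 100 miles
Leg 2 distance:
50 x 3 = 150 miles
Total distance:
100 + 150 = 250 miles

250 miles


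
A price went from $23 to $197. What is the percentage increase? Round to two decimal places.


Find the absolute change:
|197 - 23| = 174
Divide by original and multiply by 100:
174 / 23 x 100 = 756.5217...% ≈ 756.52%

756.52%


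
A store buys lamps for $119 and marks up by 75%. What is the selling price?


Calculate the markup amount:
75% of $119 = $89.25
Add to cost:
$119 + $89.25 = $208.25

$208.25


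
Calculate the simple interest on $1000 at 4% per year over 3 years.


Use the formula I = P x R x T / 100
P x R x T = 1000 x 4 x 3 = 12000
I = 12000 / 100 = $120

$120


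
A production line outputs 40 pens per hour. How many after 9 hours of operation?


Production rate: 40 pens per hour
Time: 9 hours
Total: 40 x 9 = 360 pens

360 pens


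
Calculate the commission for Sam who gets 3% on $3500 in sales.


Convert rate to decimal:
3% = 0.03
Multiply by sales:
$3500 x 0.03 = $105

$105


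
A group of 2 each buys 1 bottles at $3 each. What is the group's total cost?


Cost per person:
1 x $3 = $3
Group total:
2 x $3 = $6

$6


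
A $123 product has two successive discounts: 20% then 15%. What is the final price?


First discount:
20% of $123 = $24.60
Price after first discount:
$123 - $24.60 = $98.40
Second discount:
15% of $98.40 = $14.76
Final price:
$98.40 - $14.76 = $83.64

$83.64


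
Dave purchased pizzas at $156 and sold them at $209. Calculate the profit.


Selling price = $209
Cost price = $156
Profit = selling price - cost price:
Profit = $209 - $156 = $53

$53


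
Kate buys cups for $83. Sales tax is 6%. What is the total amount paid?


Calculate the tax:
6% of $83 = $4.98
Add tax to price:
$83 + $4.98 = $87.98

$87.98


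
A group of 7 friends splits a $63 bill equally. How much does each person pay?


Total bill: $63
Number of people: 7
Each pays: $63 / 7 = $9

$9


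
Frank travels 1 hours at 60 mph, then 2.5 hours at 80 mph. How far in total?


Leg 1 distance:
60 x 1 = 60 miles
Leg 2 distance:
80 x 2.5 = 200 miles
Total distance:
60 + 200 = 260 miles

260 miles


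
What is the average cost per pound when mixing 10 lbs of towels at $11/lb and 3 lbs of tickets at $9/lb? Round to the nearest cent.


Cost of towels:
10 x $11 = $110
Cost of tickets:
3 x $9 = $27
Total cost: $110 + $27 = $137
Total weight: 13 lbs
Average: $137 / 13 = $10.5384... ≈ $10.54/lb

$10.54/lb


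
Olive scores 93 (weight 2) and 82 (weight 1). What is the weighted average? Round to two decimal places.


Weighted sum:
2 x 93 + 1 x 82 = 268
Total weight:
2 + 1 = 3
Weighted average:
268 / 3 = 89.3333... ≈ 89.33

89.33


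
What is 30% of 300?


Convert percentage to decimal:
30% = 0.3
Multiply:
300 x 0.3 = 90

90


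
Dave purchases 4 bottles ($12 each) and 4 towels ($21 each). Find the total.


Cost of bottles:
4 x $12 = $48
Cost of towels:
4 x $21 = $84
Add both:
$48 + $84 = $132

$132


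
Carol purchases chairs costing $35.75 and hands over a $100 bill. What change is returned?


Start with the amount paid:
$100
Subtract the price:
$100 - $35.75 = $64.25

$64.25


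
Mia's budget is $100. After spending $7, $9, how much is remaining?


Add up expenses:
$7 + $9 = $16
Subtract from budget:
$100 - $16 = $84

$84


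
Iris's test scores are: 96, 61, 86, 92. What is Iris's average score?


Add the scores:
96 + 61 + 86 + 92 = 335
Divide by the number of tests:
335 / 4 = 83.75

83.75


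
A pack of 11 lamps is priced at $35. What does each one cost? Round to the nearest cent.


Total cost: $35
Number of items: 11
Unit price: $35 / 11 = $3.1818... ≈ $3.18

$3.18


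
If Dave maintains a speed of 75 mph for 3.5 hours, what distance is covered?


Use the formula: distance = speed x time
Speed = 75 mph, Time = 3.5 hours
75 x 3.5 = 262.5 miles

262.5 miles


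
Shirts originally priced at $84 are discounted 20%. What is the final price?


Calculate the discount amount:
20% of $84 = $16.80
Subtract from original:
$84 - $16.80 = $67.20

$67.20


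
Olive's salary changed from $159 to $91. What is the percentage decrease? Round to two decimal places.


Find the absolute change:
|91 - 159| = 68
Divide by original and multiply by 100:
68 / 159 x 100 = 42.7672...% ≈ 42.77%

42.77%


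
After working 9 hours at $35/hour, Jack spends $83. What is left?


Calculate earnings:
9 x $35 = $315
Subtract spending:
$315 - $83 = $232

$232


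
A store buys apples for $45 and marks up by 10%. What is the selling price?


Calculate the markup amount:
10% of $45 = $4.50
Add to cost:
$45 + $4.50 = $49.50

$49.50


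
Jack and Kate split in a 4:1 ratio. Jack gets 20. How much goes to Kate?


Find the multiplier:
20 / 4 = 5
Apply to Kate's share:
1 x 5 = 5

5


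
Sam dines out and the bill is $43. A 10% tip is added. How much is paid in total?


Calculate the tip:
10% of $43 = $4.30
Add tip to meal cost:
$43 + $4.30 = $47.30

$47.30


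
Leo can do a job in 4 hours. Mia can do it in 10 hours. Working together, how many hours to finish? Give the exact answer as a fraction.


Leo's rate: 1/4 of the job per hour
Mia's rate: 1/10 of the job per hour
Combined rate: 1/4 + 1/10 = 7/20 per hour
Time = 1 / (7/20) = 20/7 hours (≈ 2.86 hours)

20/7 hours


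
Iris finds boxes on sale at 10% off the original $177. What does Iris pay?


Calculate the discount amount:
10% of $177 = $17.70
Subtract from original:
$177 - $17.70 = $159.30

$159.30


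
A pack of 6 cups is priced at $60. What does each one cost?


Total cost: $60
Number of items: 6
Unit price: $60 / 6 = $10

$10


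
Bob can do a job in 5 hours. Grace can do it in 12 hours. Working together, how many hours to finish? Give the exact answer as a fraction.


Bob's rate: 1/5 of the job per hour
Grace's rate: 1/12 of the job per hour
Combined rate: 1/5 + 1/12 = 17/60 per hour
Time = 1 / (17/60) = 60/17 hours (≈ 3.53 hours)

60/17 hours


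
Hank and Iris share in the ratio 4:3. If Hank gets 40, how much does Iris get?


Find the multiplier:
40 / 4 = 10
Apply to Iris's share:
3 x 10 = 30

30


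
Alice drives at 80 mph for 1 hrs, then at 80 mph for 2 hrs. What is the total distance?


Leg 1 distance:
80 x 1 = 80 miles
Leg 2 distance:
80 x 2 = 160 miles
Total distance:
80 + 160 = 240 miles

240 miles


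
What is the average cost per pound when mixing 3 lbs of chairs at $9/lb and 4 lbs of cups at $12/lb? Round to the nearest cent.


Cost of chairs:
3 x $9 = $27
Cost of cups:
4 x $12 = $48
Total cost: $27 + $48 = $75
Total weight: 7 lbs
Average: $75 / 7 = $10.7142... ≈ $10.71/lb

$10.71/lb


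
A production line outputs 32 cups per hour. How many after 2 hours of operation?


Production rate: 32 cups per hour
Time: 2 hours
Total: 32 x 2 = 64 cups

64 cups


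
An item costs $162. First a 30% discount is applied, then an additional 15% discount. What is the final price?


First discount:
30% of $162 = $48.60
Price after first discount:
$162 - $48.60 = $113.40
Second discount:
15% of $113.40 = $17.01
Final price:
$113.40 - $17.01 = $96.39

$96.39


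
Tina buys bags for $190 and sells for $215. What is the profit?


Selling price = $215
Cost price = $190
Profit = selling price - cost price:
Profit = $215 - $190 = $25

$25


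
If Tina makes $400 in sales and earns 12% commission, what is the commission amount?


Convert rate to decimal:
12% = 0.12
Multiply by sales:
$400 x 0.12 = $48

$48


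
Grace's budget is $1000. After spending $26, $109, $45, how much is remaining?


Add up expenses:
$26 + $109 + $45 = $180
Subtract from budget:
$1000 - $180 = $820

$820


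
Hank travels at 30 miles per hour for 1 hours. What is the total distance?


Use the formula: distance = speed x time
Speed = 30 mph, Time = 1 hours
30 x 1 = 30 miles

30 miles


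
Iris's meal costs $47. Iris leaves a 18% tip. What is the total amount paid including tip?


Calculate the tip:
18% of $47 = $8.46
Add tip to meal cost:
$47 + $8.46 = $55.46

$55.46


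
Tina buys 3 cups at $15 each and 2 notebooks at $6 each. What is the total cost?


Cost of cups:
3 x $15 = $45
Cost of notebooks:
2 x $6 = $12
Add both:
$45 + $12 = $57

$57


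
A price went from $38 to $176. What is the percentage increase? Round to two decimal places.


Find the absolute change:
|176 - 38| = 138
Divide by original and multiply by 100:
138 / 38 x 100 = 363.1578...% ≈ 363.16%

363.16%


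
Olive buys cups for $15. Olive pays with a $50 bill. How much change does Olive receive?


Start with the amount paid:
$50
Subtract the price:
$50 - $15 = $35

$35


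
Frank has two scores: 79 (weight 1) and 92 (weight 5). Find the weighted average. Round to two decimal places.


Weighted sum:
1 x 79 + 5 x 92 = 539
Total weight:
1 + 5 = 6
Weighted average:
539 / 6 = 89.8333... ≈ 89.83

89.83


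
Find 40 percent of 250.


Convert percentage to decimal:
40% = 0.4
Multiply:
250 x 0.4 = 100

100


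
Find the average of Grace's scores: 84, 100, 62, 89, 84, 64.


Add the scores:
84 + 100 + 62 + 89 + 84 + 64 = 483
Divide by the number of tests:
483 / 6 = 80.5

80.5


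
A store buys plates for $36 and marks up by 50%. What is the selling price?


Calculate the markup amount:
50% of $36 = $18
Add to cost:
$36 + $18 = $54

$54


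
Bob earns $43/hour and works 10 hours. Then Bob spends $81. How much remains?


Calculate earnings:
10 x $43 = $430
Subtract spending:
$430 - $81 = $349

$349


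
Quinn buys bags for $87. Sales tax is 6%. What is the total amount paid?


Calculate the tax:
6% of $87 = $5.22
Add tax to price:
$87 + $5.22 = $92.22

$92.22


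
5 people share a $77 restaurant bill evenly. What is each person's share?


Total bill: $77
Number of people: 5
Each pays: $77 / 5 = $15.40

$15.40


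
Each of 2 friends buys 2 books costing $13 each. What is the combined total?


Cost per person:
2 x $13 = $26
Group total:
2 x $26 = $52

$52


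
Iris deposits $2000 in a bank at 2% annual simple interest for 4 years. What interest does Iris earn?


Use the formula I = P x R x T / 100
P x R x T = 2000 x 2 x 4 = 16000
I = 16000 / 100 = $160

$160


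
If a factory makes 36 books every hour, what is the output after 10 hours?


Production rate: 36 books per hour
Time: 10 hours
Total: 36 x 10 = 360 books

360 books


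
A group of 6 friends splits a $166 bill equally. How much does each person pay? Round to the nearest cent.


Total bill: $166
Number of people: 6
Each pays: $166 / 6 = $27.6666... ≈ $27.67

$27.67


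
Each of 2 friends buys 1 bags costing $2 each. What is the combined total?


Cost per person:
1 x $2 = $2
Group total:
2 x $2 = $4

$4


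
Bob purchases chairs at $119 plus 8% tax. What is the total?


Calculate the tax:
8% of $119 = $9.52
Add tax to price:
$119 + $9.52 = $128.52

$128.52


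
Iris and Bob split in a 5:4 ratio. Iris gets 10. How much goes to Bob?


Find the multiplier:
10 / 5 = 2
Apply to Bob's share:
4 x 2 = 8

8


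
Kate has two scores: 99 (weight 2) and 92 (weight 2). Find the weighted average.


Weighted sum:
2 x 99 + 2 x 92 = 382
Total weight:
2 + 2 = 4
Weighted average:
382 / 4 = 95.5

95.5


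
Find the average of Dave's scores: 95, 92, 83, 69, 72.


Add the scores:
95 + 92 + 83 + 69 + 72 = 411
Divide by the number of tests:
411 / 5 = 82.2

82.2


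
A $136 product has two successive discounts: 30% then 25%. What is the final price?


First discount:
30% of $136 = $40.80
Price after first discount:
$136 - $40.80 = $95.20
Second discount:
25% of $95.20 = $23.80
Final price:
$95.20 - $23.80 = $71.40

$71.40


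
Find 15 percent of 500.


Convert percentage to decimal:
15% = 0.15
Multiply:
500 x 0.15 = 75

75


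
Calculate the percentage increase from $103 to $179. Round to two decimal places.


Find the absolute change:
|179 - 103| = 76
Divide by original and multiply by 100:
76 / 103 x 100 = 73.7864...% ≈ 73.79%

73.79%


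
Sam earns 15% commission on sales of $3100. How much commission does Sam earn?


Convert rate to decimal:
15% = 0.15
Multiply by sales:
$3100 x 0.15 = $465

$465


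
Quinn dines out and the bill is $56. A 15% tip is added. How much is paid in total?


Calculate the tip:
15% of $56 = $8.40
Add tip to meal cost:
$56 + $8.40 = $64.40

$64.40


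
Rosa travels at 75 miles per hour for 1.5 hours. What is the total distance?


Use the formula: distance = speed x time
Speed = 75 mph, Time = 1.5 hours
75 x 1.5 = 112.5 miles

112.5 miles


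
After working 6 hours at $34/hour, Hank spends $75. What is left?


Calculate earnings:
6 x $34 = $204
Subtract spending:
$204 - $75 = $129

$129


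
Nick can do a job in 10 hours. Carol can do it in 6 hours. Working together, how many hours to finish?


Nick's rate: 1/10 of the job per hour
Carol's rate: 1/6 of the job per hour
Combined rate: 1/10 + 1/6 = 4/15 per hour
Time = 1 / (4/15) = 15/4 = 3.75 hours

3.75 hours


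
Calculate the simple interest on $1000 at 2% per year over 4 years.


Use the formula I = P x R x T / 100
P x R x T = 1000 x 2 x 4 = 8000
I = 8000 / 100 = $80

$80


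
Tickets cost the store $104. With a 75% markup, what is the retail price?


Calculate the markup amount:
75% of $104 = $78
Add to cost:
$104 + $78 = $182

$182


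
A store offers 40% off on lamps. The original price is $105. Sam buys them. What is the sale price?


Calculate the discount amount:
40% of $105 = $42
Subtract from original:
$105 - $42 = $63

$63


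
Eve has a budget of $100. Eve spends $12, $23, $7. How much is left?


Add up expenses:
$12 + $23 + $7 = $42
Subtract from budget:
$100 - $42 = $58

$58


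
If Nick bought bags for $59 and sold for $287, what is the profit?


Selling price = $287
Cost price = $59
Profit = selling price - cost price:
Profit = $287 - $59 = $228

$228


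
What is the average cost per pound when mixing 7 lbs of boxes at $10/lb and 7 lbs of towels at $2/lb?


Cost of boxes:
7 x $10 = $70
Cost of towels:
7 x $2 = $14
Total cost: $70 + $14 = $84
Total weight: 14 lbs
Average: $84 / 14 = $6/lb

$6/lb


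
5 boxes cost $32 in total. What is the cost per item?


Total cost: $32
Number of items: 5
Unit price: $32 / 5 = $6.40

$6.40


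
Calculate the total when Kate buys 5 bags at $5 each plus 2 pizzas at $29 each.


Cost of bags:
5 x $5 = $25
Cost of pizzas:
2 x $29 = $58
Add both:
$25 + $58 = $83

$83


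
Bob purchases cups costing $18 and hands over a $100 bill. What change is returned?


Start with the amount paid:
$100
Subtract the price:
$100 - $18 = $82

$82


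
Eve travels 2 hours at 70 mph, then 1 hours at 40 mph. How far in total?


Leg 1 distance:
70 x 2 = 140 miles
Leg 2 distance:
40 x 1 = 40 miles
Total distance:
140 + 40 = 180 miles

180 miles


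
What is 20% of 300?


Convert percentage to decimal:
20% = 0.2
Multiply:
300 x 0.2 = 60

60


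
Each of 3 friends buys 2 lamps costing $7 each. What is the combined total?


Cost per person:
2 x $7 = $14
Group total:
3 x $14 = $42

$42


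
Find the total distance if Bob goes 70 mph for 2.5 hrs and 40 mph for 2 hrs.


Leg 1 distance:
70 x 2.5 = 175 miles
Leg 2 distance:
40 x 2 = 80 miles
Total distance:
175 + 80 = 255 miles

255 miles


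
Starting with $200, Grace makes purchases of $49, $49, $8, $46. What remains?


Add up expenses:
$49 + $49 + $8 + $46 = $152
Subtract from budget:
$200 - $152 = $48

$48


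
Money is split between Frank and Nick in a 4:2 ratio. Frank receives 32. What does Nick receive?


Find the multiplier:
32 / 4 = 8
Apply to Nick's share:
2 x 8 = 16

16


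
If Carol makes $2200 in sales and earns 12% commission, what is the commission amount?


Convert rate to decimal:
12% = 0.12
Multiply by sales:
$2200 x 0.12 = $264

$264


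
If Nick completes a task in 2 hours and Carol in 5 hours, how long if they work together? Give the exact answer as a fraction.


Nick's rate: 1/2 of the job per hour
Carol's rate: 1/5 of the job per hour
Combined rate: 1/2 + 1/5 = 7/10 per hour
Time = 1 / (7/10) = 10/7 hours (≈ 1.43 hours)

10/7 hours


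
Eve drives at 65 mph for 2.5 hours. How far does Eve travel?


Use the formula: distance = speed x time
Speed = 65 mph, Time = 2.5 hours
65 x 2.5 = 162.5 miles

162.5 miles


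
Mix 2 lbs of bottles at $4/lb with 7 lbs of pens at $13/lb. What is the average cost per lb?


Cost of bottles:
2 x $4 = $8
Cost of pens:
7 x $13 = $91
Total cost: $8 + $91 = $99
Total weight: 9 lbs
Average: $99 / 9 = $11/lb

$11/lb


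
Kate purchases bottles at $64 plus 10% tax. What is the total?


Calculate the tax:
10% of $64 = $6.40
Add tax to price:
$64 + $6.40 = $70.40

$70.40


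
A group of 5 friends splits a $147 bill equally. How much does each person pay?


Total bill: $147
Number of people: 5
Each pays: $147 / 5 = $29.40

$29.40


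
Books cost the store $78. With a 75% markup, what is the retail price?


Calculate the markup amount:
75% of $78 = $58.50
Add to cost:
$78 + $58.50 = $136.50

$136.50


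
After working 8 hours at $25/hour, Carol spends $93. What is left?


Calculate earnings:
8 x $25 = $200
Subtract spending:
$200 - $93 = $107

$107


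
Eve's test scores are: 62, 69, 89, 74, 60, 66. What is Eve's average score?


Add the scores:
62 + 69 + 89 + 74 + 60 + 66 = 420
Divide by the number of tests:
420 / 6 = 70

70


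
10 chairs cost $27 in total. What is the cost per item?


Total cost: $27
Number of items: 10
Unit price: $27 / 10 = $2.70

$2.70


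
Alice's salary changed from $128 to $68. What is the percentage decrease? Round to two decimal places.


Find the absolute change:
|68 - 128| = 60
Divide by original and multiply by 100:
60 / 128 x 100 = 46.875% ≈ 46.88%

46.88%


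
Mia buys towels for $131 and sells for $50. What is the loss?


Selling price = $50
Cost price = $131
Loss = cost price - selling price:
Loss = $131 - $50 = $81

$81


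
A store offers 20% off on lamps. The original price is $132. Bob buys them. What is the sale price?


Calculate the discount amount:
20% of $132 = $26.40
Subtract from original:
$132 - $26.40 = $105.60

$105.60


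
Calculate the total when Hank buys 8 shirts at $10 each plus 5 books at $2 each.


Cost of shirts:
8 x $10 = $80
Cost of books:
5 x $2 = $10
Add both:
$80 + $10 = $90

$90


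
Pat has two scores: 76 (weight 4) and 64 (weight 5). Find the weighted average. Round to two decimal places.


Weighted sum:
4 x 76 + 5 x 64 = 624
Total weight:
4 + 5 = 9
Weighted average:
624 / 9 = 69.3333... ≈ 69.33

69.33


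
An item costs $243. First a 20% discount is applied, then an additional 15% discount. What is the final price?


First discount:
20% of $243 = $48.60
Price after first discount:
$243 - $48.60 = $194.40
Second discount:
15% of $194.40 = $29.16
Final price:
$194.40 - $29.16 = $165.24

$165.24


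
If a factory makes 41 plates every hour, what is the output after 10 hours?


Production rate: 41 plates per hour
Time: 10 hours
Total: 41 x 10 = 410 plates

410 plates


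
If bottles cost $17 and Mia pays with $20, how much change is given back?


Start with the amount paid:
$20
Subtract the price:
$20 - $17 = $3

$3


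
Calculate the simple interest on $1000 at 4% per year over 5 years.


Use the formula I = P x R x T / 100
P x R x T = 1000 x 4 x 5 = 20000
I = 20000 / 100 = $200

$200


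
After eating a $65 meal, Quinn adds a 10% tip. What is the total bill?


Calculate the tip:
10% of $65 = $6.50
Add tip to meal cost:
$65 + $6.50 = $71.50

$71.50


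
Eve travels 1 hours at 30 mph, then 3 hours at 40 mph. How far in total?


Leg 1 distance:
30 x 1 = 30 miles
Leg 2 distance:
40 x 3 = 120 miles
Total distance:
30 + 120 = 150 miles

150 miles


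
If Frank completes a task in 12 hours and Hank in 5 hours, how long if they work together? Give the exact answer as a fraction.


Frank's rate: 1/12 of the job per hour
Hank's rate: 1/5 of the job per hour
Combined rate: 1/12 + 1/5 = 17/60 per hour
Time = 1 / (17/60) = 60/17 hours (≈ 3.53 hours)

60/17 hours


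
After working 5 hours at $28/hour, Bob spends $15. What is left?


Calculate earnings:
5 x $28 = $140
Subtract spending:
$140 - $15 = $125

$125


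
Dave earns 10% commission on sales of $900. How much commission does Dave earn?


Convert rate to decimal:
10% = 0.1
Multiply by sales:
$900 x 0.1 = $90

$90


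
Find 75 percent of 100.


Convert percentage to decimal:
75% = 0.75
Multiply:
100 x 0.75 = 75

75


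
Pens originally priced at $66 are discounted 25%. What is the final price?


Calculate the discount amount:
25% of $66 = $16.50
Subtract from original:
$66 - $16.50 = $49.50

$49.50


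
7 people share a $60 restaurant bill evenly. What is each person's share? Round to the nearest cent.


Total bill: $60
Number of people: 7
Each pays: $60 / 7 = $8.5714... ≈ $8.57

$8.57


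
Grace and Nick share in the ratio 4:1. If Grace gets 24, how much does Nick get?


Find the multiplier:
24 / 4 = 6
Apply to Nick's share:
1 x 6 = 6

6


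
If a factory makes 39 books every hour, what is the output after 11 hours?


Production rate: 39 books per hour
Time: 11 hours
Total: 39 x 11 = 429 books

429 books


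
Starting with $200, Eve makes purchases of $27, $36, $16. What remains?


Add up expenses:
$27 + $36 + $16 = $79
Subtract from budget:
$200 - $79 = $121

$121


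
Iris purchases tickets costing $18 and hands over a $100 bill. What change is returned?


Start with the amount paid:
$100
Subtract the price:
$100 - $18 = $82

$82


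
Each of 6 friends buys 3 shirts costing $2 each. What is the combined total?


Cost per person:
3 x $2 = $6
Group total:
6 x $6 = $36

$36


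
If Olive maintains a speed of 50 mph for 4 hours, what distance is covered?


Use the formula: distance = speed x time
Speed = 50 mph, Time = 4 hours
50 x 4 = 200 miles

200 miles


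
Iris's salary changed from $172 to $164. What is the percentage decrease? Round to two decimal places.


Find the absolute change:
|164 - 172| = 8
Divide by original and multiply by 100:
8 / 172 x 100 = 4.6511...% ≈ 4.65%

4.65%


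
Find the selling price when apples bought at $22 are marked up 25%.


Calculate the markup amount:
25% of $22 = $5.50
Add to cost:
$22 + $5.50 = $27.50

$27.50


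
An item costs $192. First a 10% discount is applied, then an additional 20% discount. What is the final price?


First discount:
10% of $192 = $19.20
Price after first discount:
$192 - $19.20 = $172.80
Second discount:
20% of $172.80 = $34.56
Final price:
$172.80 - $34.56 = $138.24

$138.24


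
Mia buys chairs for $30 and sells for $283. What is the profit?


Selling price = $283
Cost price = $30
Profit = selling price - cost price:
Profit = $283 - $30 = $253

$253


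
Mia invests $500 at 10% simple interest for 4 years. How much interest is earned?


Use the formula I = P x R x T / 100
P x R x T = 500 x 10 x 4 = 20000
I = 20000 / 100 = $200

$200


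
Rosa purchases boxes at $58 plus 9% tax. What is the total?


Calculate the tax:
9% of $58 = $5.22
Add tax to price:
$58 + $5.22 = $63.22

$63.22


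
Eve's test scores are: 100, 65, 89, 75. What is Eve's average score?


Add the scores:
100 + 65 + 89 + 75 = 329
Divide by the number of tests:
329 / 4 = 82.25

82.25


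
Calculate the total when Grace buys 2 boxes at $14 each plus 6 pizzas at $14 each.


Cost of boxes:
2 x $14 = $28
Cost of pizzas:
6 x $14 = $84
Add both:
$28 + $84 = $112

$112


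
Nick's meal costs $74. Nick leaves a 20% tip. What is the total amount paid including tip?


Calculate the tip:
20% of $74 = $14.80
Add tip to meal cost:
$74 + $14.80 = $88.80

$88.80


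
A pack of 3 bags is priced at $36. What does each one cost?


Total cost: $36
Number of items: 3
Unit price: $36 / 3 = $12

$12


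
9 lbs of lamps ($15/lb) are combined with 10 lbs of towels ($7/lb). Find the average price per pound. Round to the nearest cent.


Cost of lamps:
9 x $15 = $135
Cost of towels:
10 x $7 = $70
Total cost: $135 + $70 = $205
Total weight: 19 lbs
Average: $205 / 19 = $10.7894... ≈ $10.79/lb

$10.79/lb


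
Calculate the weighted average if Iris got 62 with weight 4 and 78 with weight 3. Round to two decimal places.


Weighted sum:
4 x 62 + 3 x 78 = 482
Total weight:
4 + 3 = 7
Weighted average:
482 / 7 = 68.8571... ≈ 68.86

68.86


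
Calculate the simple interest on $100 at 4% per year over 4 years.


Use the formula I = P x R x T / 100
P x R x T = 100 x 4 x 4 = 1600
I = 1600 / 100 = $16

$16


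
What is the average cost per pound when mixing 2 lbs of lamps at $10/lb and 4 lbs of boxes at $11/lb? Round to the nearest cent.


Cost of lamps:
2 x $10 = $20
Cost of boxes:
4 x $11 = $44
Total cost: $20 + $44 = $64
Total weight: 6 lbs
Average: $64 / 6 = $10.6666... ≈ $10.67/lb

$10.67/lb


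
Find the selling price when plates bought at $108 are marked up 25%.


Calculate the markup amount:
25% of $108 = $27
Add to cost:
$108 + $27 = $135

$135


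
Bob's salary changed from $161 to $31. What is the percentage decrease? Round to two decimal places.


Find the absolute change:
|31 - 161| = 130
Divide by original and multiply by 100:
130 / 161 x 100 = 80.7453...% ≈ 80.75%

80.75%


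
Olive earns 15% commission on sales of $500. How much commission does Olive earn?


Convert rate to decimal:
15% = 0.15
Multiply by sales:
$500 x 0.15 = $75

$75


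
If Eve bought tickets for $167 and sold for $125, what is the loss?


Selling price = $125
Cost price = $167
Loss = cost price - selling price:
Loss = $167 - $125 = $42

$42


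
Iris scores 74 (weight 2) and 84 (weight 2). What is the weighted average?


Weighted sum:
2 x 74 + 2 x 84 = 316
Total weight:
2 + 2 = 4
Weighted average:
316 / 4 = 79

79


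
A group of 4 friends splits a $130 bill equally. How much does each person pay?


Total bill: $130
Number of people: 4
Each pays: $130 / 4 = $32.50

$32.50


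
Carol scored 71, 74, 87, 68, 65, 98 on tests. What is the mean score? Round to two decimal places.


Add the scores:
71 + 74 + 87 + 68 + 65 + 98 = 463
Divide by the number of tests:
463 / 6 = 77.1666... ≈ 77.17

77.17


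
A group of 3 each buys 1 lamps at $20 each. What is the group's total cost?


Cost per person:
1 x $20 = $20
Group total:
3 x $20 = $60

$60


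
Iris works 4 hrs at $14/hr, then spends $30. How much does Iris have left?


Calculate earnings:
4 x $14 = $56
Subtract spending:
$56 - $30 = $26

$26


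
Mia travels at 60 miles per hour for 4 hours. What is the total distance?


Use the formula: distance = speed x time
Speed = 60 mph, Time = 4 hours
60 x 4 = 240 miles

240 miles


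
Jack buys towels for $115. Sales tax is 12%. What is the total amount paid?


Calculate the tax:
12% of $115 = $13.80
Add tax to price:
$115 + $13.80 = $128.80

$128.80


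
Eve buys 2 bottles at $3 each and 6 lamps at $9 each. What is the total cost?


Cost of bottles:
2 x $3 = $6
Cost of lamps:
6 x $9 = $54
Add both:
$6 + $54 = $60

$60


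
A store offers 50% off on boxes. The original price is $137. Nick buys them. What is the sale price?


Calculate the discount amount:
50% of $137 = $68.50
Subtract from original:
$137 - $68.50 = $68.50

$68.50


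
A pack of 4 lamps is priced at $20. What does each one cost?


Total cost: $20
Number of items: 4
Unit price: $20 / 4 = $5

$5


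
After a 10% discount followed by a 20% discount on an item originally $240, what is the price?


First discount:
10% of $240 = $24
Price after first discount:
$240 - $24 = $216
Second discount:
20% of $216 = $43.20
Final price:
$216 - $43.20 = $172.80

$172.80


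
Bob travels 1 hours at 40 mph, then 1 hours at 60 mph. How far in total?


Leg 1 distance:
40 x 1 = 40 miles
Leg 2 distance:
60 x 1 = 60 miles
Total distance:
40 + 60 = 100 miles

100 miles


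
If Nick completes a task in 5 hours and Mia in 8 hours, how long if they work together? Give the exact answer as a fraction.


Nick's rate: 1/5 of the job per hour
Mia's rate: 1/8 of the job per hour
Combined rate: 1/5 + 1/8 = 13/40 per hour
Time = 1 / (13/40) = 40/13 hours (≈ 3.08 hours)

40/13 hours


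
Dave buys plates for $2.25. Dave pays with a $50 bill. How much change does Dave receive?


Start with the amount paid:
$50
Subtract the price:
$50 - $2.25 = $47.75

$47.75


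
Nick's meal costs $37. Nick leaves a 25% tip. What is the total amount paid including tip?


Calculate the tip:
25% of $37 = $9.25
Add tip to meal cost:
$37 + $9.25 = $46.25

$46.25
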